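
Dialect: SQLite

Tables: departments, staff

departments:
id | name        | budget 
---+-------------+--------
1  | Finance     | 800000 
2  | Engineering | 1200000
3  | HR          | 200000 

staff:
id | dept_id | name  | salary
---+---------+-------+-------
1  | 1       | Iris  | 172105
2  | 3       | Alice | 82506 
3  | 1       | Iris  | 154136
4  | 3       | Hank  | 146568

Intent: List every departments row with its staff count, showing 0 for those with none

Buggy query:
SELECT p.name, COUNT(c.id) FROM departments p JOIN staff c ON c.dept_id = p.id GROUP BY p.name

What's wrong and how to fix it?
Bug: An inner join excludes parents with zero children

Fix: Switch to LEFT JOIN to retain unmatched parent rows

Corrected query:
SELECT p.name, COUNT(c.id) FROM departments p LEFT JOIN staff c ON c.dept_id = p.id GROUP BY p.name

Result:
name        | COUNT(c.id)
------------+------------
Engineering | 0          
Finance     | 2          
HR          | 2          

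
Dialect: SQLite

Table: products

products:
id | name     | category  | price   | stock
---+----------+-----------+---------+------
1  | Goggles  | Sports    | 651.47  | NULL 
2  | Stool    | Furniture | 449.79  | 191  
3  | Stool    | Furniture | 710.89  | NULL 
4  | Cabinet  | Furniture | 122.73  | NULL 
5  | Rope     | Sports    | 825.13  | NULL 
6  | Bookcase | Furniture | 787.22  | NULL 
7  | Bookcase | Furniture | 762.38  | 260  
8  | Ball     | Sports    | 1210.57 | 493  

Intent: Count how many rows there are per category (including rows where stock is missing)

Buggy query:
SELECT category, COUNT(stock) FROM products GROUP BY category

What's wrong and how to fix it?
Bug: COUNT(stock) skips NULLs, so groups with missing stock are undercounted

Fix: Use COUNT(*) to count all rows regardless of NULL

Corrected query:
SELECT category, COUNT(*) FROM products GROUP BY category

Result:
category  | COUNT(*)
----------+---------
Furniture | 5       
Sports    | 3       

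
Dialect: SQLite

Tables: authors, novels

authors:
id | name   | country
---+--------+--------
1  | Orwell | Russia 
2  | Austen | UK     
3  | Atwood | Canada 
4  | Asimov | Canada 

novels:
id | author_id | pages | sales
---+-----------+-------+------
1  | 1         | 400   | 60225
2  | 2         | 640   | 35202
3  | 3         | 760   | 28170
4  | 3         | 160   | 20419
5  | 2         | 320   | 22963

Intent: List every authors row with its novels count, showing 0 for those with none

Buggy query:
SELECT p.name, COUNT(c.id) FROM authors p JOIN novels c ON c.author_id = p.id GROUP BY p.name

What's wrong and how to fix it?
Bug: INNER JOIN drops authors rows that have no matching novels rows

Fix: Switch to LEFT JOIN to retain unmatched parent rows

Corrected query:
SELECT p.name, COUNT(c.id) FROM authors p LEFT JOIN novels c ON c.author_id = p.id GROUP BY p.name

Result:
name   | COUNT(c.id)
-------+------------
Asimov | 0          
Atwood | 2          
Austen | 2          
Orwell | 1          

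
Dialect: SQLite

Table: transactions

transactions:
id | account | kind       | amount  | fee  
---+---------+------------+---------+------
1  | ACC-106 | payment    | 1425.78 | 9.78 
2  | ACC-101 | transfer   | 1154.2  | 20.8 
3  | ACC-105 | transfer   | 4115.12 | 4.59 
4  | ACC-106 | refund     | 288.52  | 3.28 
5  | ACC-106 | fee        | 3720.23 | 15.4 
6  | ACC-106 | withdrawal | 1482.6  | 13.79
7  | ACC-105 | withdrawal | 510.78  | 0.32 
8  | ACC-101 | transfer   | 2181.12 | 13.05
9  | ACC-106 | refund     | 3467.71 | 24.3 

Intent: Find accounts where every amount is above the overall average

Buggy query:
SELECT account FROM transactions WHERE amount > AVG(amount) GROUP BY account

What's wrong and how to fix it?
Bug: WHERE evaluates per row before aggregation, so AVG() is unavailable

Fix: Compute the overall average in a scalar subquery and compare each group's MIN against it in HAVING

Corrected query:
SELECT account FROM transactions GROUP BY account HAVING MIN(amount) > (SELECT AVG(amount) FROM transactions)

Result:
(no rows)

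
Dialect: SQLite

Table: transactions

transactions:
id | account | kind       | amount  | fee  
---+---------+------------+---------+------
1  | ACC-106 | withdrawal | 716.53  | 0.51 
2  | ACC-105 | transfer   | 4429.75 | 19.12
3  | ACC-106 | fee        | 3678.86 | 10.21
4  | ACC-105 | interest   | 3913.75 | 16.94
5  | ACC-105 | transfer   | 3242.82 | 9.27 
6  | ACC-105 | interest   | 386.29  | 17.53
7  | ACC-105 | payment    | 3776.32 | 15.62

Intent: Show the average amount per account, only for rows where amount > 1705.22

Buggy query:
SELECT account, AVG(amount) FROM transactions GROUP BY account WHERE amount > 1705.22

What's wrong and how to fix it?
Bug: Row-level WHERE must come before GROUP BY in the clause order

Fix: Move the WHERE clause before GROUP BY

Corrected query:
SELECT account, AVG(amount) FROM transactions WHERE amount > 1705.22 GROUP BY account

Result:
account | AVG(amount)
--------+------------
ACC-105 | 3840.66    
ACC-106 | 3678.86    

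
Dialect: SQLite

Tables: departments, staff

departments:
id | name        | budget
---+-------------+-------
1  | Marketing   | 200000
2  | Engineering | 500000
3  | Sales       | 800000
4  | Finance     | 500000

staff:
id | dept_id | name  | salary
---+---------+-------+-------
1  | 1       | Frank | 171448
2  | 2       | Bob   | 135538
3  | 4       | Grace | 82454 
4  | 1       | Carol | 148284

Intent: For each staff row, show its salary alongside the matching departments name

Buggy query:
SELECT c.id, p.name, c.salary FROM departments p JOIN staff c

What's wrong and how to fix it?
Bug: JOIN with no ON clause produces a cartesian product; every staff row pairs with every departments row

Fix: Add ON c.dept_id = p.id to the JOIN

Corrected query:
SELECT c.id, p.name, c.salary FROM departments p JOIN staff c ON c.dept_id = p.id

Result:
id | name        | salary
---+-------------+-------
1  | Marketing   | 171448
2  | Engineering | 135538
3  | Finance     | 82454 
4  | Marketing   | 148284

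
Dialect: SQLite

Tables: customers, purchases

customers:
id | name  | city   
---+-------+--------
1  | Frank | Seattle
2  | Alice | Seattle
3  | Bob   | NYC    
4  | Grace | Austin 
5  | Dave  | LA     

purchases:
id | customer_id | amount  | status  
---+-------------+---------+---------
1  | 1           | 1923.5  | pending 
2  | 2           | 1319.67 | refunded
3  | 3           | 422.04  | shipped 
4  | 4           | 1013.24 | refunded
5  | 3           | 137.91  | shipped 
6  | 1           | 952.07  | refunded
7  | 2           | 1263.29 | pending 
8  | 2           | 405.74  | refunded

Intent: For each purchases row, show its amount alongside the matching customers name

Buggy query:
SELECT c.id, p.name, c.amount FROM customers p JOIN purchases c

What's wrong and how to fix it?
Bug: Missing join condition: each purchases row is matched to all customers rows instead of just its own

Fix: Add ON c.customer_id = p.id to the JOIN

Corrected query:
SELECT c.id, p.name, c.amount FROM customers p JOIN purchases c ON c.customer_id = p.id

Result:
id | name  | amount 
---+-------+--------
1  | Frank | 1923.5 
2  | Alice | 1319.67
3  | Bob   | 422.04 
4  | Grace | 1013.24
5  | Bob   | 137.91 
6  | Frank | 952.07 
7  | Alice | 1263.29
8  | Alice | 405.74 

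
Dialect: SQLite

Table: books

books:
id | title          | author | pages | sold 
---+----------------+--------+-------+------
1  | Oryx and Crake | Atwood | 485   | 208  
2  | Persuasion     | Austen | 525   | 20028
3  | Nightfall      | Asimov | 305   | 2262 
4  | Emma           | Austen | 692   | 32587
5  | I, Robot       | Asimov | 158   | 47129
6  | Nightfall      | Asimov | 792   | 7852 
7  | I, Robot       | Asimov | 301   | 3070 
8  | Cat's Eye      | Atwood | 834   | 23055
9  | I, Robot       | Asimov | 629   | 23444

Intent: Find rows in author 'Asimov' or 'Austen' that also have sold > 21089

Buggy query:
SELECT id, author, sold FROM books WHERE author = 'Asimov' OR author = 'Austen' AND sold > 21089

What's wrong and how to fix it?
Bug: AND binds tighter than OR, so this parses as author = 'Asimov' OR (author = 'Austen' AND sold > 21089)

Fix: Add parentheses around the OR so the AND applies to both alternatives

Corrected query:
SELECT id, author, sold FROM books WHERE (author = 'Asimov' OR author = 'Austen') AND sold > 21089

Result:
id | author | sold 
---+--------+------
4  | Austen | 32587
5  | Asimov | 47129
9  | Asimov | 23444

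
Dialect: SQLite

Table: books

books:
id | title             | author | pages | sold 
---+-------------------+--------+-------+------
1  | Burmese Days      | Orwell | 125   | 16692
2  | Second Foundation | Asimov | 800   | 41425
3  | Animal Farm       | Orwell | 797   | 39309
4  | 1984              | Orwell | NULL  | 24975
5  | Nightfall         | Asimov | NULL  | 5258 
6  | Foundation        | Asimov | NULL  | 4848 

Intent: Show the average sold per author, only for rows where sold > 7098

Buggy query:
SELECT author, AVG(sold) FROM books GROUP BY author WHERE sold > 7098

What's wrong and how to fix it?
Bug: WHERE cannot follow GROUP BY

Fix: Move the WHERE clause before GROUP BY

Corrected query:
SELECT author, AVG(sold) FROM books WHERE sold > 7098 GROUP BY author

Result:
author | AVG(sold)
-------+----------
Asimov | 41425    
Orwell | 26992    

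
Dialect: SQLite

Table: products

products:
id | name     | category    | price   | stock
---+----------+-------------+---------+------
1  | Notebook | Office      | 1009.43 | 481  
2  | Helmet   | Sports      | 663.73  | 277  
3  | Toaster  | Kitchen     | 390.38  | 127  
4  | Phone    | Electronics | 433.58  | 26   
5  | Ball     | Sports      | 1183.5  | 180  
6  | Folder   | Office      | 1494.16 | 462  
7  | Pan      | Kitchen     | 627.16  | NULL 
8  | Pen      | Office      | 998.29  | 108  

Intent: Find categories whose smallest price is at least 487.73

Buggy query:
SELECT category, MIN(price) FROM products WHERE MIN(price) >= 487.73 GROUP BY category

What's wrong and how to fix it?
Bug: Aggregates like MIN are computed per group after WHERE runs

Fix: Replace WHERE with HAVING after the GROUP BY

Corrected query:
SELECT category, MIN(price) FROM products GROUP BY category HAVING MIN(price) >= 487.73

Result:
category | MIN(price)
---------+-----------
Office   | 998.29    
Sports   | 663.73    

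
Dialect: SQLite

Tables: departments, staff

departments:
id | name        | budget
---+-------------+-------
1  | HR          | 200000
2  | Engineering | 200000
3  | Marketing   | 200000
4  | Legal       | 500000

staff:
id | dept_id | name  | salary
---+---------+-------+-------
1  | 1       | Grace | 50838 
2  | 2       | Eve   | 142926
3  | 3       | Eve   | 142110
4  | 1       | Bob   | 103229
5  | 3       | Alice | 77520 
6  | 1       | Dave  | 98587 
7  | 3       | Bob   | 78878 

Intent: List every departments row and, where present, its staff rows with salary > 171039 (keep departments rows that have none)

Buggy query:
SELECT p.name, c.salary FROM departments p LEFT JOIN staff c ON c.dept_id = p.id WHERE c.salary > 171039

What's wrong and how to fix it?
Bug: A WHERE condition on the right-hand table after LEFT JOIN drops unmatched parents

Fix: Move the right-table condition into the ON clause so unmatched parents are kept

Corrected query:
SELECT p.name, c.salary FROM departments p LEFT JOIN staff c ON c.dept_id = p.id AND c.salary > 171039

Result:
name        | salary
------------+-------
HR          | NULL  
Engineering | NULL  
Marketing   | NULL  
Legal       | NULL  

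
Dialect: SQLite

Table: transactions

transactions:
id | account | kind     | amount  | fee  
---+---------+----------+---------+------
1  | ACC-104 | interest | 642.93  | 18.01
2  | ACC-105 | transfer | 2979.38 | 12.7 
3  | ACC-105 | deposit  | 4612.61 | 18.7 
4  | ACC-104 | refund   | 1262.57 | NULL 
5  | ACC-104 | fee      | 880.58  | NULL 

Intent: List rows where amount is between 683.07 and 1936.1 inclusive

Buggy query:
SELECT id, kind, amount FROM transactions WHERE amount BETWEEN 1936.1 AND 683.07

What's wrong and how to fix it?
Bug: The bounds are reversed; BETWEEN a AND b requires a <= b to match anything

Fix: Swap the bounds so the smaller value comes first

Corrected query:
SELECT id, kind, amount FROM transactions WHERE amount BETWEEN 683.07 AND 1936.1

Result:
id | kind   | amount 
---+--------+--------
4  | refund | 1262.57
5  | fee    | 880.58 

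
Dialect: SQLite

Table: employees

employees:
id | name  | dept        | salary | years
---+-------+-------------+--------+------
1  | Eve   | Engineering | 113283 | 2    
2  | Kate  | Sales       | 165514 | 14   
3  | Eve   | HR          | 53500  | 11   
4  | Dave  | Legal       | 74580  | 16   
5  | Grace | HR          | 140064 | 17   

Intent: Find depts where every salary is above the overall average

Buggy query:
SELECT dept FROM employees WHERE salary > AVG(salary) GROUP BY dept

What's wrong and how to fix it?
Bug: AVG() is an aggregate; it can't sit directly in WHERE

Fix: Compute the overall average in a scalar subquery and compare each group's MIN against it in HAVING

Corrected query:
SELECT dept FROM employees GROUP BY dept HAVING MIN(salary) > (SELECT AVG(salary) FROM employees)

Result:
dept       
-----------
Engineering
Sales      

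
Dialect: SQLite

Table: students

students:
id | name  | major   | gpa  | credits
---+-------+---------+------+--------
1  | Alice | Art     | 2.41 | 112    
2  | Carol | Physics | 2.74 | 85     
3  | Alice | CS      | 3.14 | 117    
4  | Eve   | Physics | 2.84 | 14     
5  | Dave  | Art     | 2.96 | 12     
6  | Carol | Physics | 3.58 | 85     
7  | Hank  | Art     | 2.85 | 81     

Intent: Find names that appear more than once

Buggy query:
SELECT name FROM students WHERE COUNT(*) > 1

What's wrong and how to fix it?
Bug: WHERE can't reference COUNT(*); aggregates are computed after WHERE

Fix: Group first, then use HAVING for the count condition

Corrected query:
SELECT name FROM students GROUP BY name HAVING COUNT(*) > 1

Result:
name 
-----
Alice
Carol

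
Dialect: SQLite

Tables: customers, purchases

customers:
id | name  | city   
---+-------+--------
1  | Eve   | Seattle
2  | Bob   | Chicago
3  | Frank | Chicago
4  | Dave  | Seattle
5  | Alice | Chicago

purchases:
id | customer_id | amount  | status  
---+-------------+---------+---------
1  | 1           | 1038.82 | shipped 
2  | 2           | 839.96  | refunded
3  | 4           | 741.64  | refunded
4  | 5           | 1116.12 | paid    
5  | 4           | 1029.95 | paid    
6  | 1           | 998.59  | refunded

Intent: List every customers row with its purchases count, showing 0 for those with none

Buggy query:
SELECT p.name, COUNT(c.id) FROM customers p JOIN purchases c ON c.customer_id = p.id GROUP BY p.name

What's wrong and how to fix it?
Bug: An inner join excludes parents with zero children

Fix: Use LEFT JOIN so parents without children still appear (COUNT(c.id) gives 0)

Corrected query:
SELECT p.name, COUNT(c.id) FROM customers p LEFT JOIN purchases c ON c.customer_id = p.id GROUP BY p.name

Result:
name  | COUNT(c.id)
------+------------
Alice | 1          
Bob   | 1          
Dave  | 2          
Eve   | 2          
Frank | 0          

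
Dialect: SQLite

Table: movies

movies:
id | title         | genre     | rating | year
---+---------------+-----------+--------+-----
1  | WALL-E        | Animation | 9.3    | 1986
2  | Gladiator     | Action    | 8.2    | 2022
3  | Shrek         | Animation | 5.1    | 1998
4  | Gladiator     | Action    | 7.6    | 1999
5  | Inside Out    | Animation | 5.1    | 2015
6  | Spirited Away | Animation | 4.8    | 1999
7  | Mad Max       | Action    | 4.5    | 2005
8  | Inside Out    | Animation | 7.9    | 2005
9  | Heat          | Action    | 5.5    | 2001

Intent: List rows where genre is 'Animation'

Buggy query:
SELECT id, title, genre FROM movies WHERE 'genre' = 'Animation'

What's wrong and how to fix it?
Bug: Single quotes denote string literals in SQL; the column name is being compared as a constant string

Fix: Reference the column as genre without single quotes

Corrected query:
SELECT id, title, genre FROM movies WHERE genre = 'Animation'

Result:
id | title         | genre    
---+---------------+----------
1  | WALL-E        | Animation
3  | Shrek         | Animation
5  | Inside Out    | Animation
6  | Spirited Away | Animation
8  | Inside Out    | Animation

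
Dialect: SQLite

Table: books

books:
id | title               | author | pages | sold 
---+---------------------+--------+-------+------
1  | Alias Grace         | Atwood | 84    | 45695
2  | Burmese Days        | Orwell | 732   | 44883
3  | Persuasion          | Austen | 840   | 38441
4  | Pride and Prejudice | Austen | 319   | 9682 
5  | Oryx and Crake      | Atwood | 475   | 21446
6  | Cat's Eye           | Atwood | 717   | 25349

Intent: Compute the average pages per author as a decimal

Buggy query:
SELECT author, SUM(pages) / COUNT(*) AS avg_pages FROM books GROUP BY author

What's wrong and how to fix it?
Bug: Both operands are integers, so '/' performs integer division and truncates

Fix: Cast one side to REAL so the division keeps the fractional part

Corrected query:
SELECT author, SUM(pages) * 1.0 / COUNT(*) AS avg_pages FROM books GROUP BY author

Result:
author | avg_pages 
-------+-----------
Atwood | 425.333333
Austen | 579.5     
Orwell | 732       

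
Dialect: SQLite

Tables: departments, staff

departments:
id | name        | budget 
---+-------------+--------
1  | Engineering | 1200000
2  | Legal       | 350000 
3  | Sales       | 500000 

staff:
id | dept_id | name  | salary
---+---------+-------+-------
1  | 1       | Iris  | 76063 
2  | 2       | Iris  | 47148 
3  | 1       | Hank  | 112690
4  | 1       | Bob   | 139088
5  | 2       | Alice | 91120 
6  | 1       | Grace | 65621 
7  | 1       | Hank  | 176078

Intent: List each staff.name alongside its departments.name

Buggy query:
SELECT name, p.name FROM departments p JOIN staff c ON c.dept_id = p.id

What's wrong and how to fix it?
Bug: 'name' exists in both joined tables, so the database can't tell which one is meant

Fix: Prefix ambiguous columns with the table alias

Corrected query:
SELECT c.name, p.name FROM departments p JOIN staff c ON c.dept_id = p.id

Result:
name  | name       
------+------------
Iris  | Engineering
Iris  | Legal      
Hank  | Engineering
Bob   | Engineering
Alice | Legal      
Grace | Engineering
Hank  | Engineering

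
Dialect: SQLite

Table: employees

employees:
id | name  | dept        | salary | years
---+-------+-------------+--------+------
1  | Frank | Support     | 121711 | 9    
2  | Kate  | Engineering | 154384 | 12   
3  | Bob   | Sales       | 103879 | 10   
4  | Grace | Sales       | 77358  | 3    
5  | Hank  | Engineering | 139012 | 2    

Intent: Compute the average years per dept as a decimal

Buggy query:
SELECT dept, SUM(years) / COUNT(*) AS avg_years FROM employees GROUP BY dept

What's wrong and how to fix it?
Bug: Both operands are integers, so '/' performs integer division and truncates

Fix: Multiply by 1.0 (or CAST to REAL) to force floating-point division

Corrected query:
SELECT dept, SUM(years) * 1.0 / COUNT(*) AS avg_years FROM employees GROUP BY dept

Result:
dept        | avg_years
------------+----------
Engineering | 7        
Sales       | 6.5      
Support     | 9        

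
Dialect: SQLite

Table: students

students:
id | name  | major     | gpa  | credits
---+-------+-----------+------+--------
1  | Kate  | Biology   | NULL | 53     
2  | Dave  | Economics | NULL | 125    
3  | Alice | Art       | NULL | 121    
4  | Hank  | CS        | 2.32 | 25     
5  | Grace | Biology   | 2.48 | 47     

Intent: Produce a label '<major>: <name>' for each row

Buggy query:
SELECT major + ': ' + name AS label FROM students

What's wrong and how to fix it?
Bug: SQLite uses || for string concatenation; + coerces text to numbers (yielding 0)

Fix: Use the || operator for string concatenation

Corrected query:
SELECT major || ': ' || name AS label FROM students

Result:
label          
---------------
Biology: Kate  
Economics: Dave
Art: Alice     
CS: Hank       
Biology: Grace 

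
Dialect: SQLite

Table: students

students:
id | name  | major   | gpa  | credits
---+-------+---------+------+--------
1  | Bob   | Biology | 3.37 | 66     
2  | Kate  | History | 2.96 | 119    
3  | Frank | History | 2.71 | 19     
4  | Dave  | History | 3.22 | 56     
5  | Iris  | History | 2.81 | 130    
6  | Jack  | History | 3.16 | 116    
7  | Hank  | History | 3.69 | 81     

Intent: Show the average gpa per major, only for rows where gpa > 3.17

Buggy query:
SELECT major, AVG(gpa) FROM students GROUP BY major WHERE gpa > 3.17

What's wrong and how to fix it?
Bug: Row-level WHERE must come before GROUP BY in the clause order

Fix: Place WHERE between FROM and GROUP BY

Corrected query:
SELECT major, AVG(gpa) FROM students WHERE gpa > 3.17 GROUP BY major

Result:
major   | AVG(gpa)
--------+---------
Biology | 3.37    
History | 3.455   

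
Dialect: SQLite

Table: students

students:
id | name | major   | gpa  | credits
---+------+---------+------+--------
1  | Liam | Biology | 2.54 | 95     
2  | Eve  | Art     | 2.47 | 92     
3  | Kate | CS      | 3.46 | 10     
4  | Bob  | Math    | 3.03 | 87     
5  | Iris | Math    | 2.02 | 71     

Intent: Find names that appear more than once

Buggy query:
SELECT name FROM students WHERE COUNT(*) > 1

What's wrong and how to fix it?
Bug: COUNT(*) is an aggregate and cannot be used in WHERE

Fix: Group first, then use HAVING for the count condition

Corrected query:
SELECT name FROM students GROUP BY name HAVING COUNT(*) > 1

Result:
(no rows)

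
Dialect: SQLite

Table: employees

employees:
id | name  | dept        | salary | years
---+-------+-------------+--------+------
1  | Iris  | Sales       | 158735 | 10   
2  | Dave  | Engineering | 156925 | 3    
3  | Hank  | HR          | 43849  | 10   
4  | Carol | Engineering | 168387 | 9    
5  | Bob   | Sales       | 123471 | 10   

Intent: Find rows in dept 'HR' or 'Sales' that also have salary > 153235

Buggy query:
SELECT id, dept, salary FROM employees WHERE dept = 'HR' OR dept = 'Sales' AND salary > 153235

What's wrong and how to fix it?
Bug: Without parentheses, AND is evaluated before OR, so the salary filter only applies to the 'Sales' branch

Fix: Group the OR with parentheses (or use IN), then AND the threshold

Corrected query:
SELECT id, dept, salary FROM employees WHERE (dept = 'HR' OR dept = 'Sales') AND salary > 153235

Result:
id | dept  | salary
---+-------+-------
1  | Sales | 158735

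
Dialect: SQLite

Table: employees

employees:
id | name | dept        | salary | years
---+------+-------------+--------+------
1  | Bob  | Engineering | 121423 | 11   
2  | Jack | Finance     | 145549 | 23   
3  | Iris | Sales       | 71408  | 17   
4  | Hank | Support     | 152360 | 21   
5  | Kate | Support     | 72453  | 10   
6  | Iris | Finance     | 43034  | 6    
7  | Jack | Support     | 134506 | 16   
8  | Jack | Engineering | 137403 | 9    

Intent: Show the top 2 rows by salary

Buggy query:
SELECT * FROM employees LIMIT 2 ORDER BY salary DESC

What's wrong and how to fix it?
Bug: LIMIT must come after ORDER BY

Fix: Swap the clauses: ORDER BY first, then LIMIT

Corrected query:
SELECT * FROM employees ORDER BY salary DESC LIMIT 2

Result:
id | name | dept    | salary | years
---+------+---------+--------+------
4  | Hank | Support | 152360 | 21   
2  | Jack | Finance | 145549 | 23   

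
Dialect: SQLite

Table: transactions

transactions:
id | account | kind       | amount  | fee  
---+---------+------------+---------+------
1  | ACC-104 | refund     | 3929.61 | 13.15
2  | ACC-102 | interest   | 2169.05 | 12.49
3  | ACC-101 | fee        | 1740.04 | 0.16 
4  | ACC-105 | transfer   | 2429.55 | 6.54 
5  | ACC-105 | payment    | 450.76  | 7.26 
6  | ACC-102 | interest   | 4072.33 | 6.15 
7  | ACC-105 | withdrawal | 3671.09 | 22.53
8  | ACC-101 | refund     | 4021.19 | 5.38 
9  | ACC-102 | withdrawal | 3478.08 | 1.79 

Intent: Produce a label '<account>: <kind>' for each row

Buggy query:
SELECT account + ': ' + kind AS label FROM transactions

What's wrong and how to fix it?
Bug: '+' is numeric addition; on text columns SQLite converts them to 0 instead of concatenating

Fix: Use the || operator for string concatenation

Corrected query:
SELECT account || ': ' || kind AS label FROM transactions

Result:
label              
-------------------
ACC-104: refund    
ACC-102: interest  
ACC-101: fee       
ACC-105: transfer  
ACC-105: payment   
ACC-102: interest  
ACC-105: withdrawal
ACC-101: refund    
ACC-102: withdrawal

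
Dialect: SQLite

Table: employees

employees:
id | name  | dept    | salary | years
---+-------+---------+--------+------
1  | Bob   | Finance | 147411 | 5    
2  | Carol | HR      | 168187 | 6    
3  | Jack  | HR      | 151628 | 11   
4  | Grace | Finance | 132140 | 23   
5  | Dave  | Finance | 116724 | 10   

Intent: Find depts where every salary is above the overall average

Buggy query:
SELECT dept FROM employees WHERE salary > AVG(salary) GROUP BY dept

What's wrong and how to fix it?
Bug: AVG() is an aggregate; it can't sit directly in WHERE

Fix: Compute the overall average in a scalar subquery and compare each group's MIN against it in HAVING

Corrected query:
SELECT dept FROM employees GROUP BY dept HAVING MIN(salary) > (SELECT AVG(salary) FROM employees)

Result:
dept
----
HR  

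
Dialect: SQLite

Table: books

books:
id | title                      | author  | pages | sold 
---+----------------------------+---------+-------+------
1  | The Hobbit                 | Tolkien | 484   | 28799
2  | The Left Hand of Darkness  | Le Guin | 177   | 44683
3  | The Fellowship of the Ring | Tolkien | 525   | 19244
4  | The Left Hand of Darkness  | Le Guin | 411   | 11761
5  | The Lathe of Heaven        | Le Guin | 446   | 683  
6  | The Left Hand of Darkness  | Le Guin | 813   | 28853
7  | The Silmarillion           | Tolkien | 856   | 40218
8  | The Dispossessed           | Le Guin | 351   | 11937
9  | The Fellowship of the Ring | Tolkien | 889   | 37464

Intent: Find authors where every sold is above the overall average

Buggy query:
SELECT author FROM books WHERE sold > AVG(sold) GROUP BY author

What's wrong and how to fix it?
Bug: AVG() is an aggregate; it can't sit directly in WHERE

Fix: Use a subquery for AVG and a HAVING MIN(...) filter so the condition holds for every row in the group

Corrected query:
SELECT author FROM books GROUP BY author HAVING MIN(sold) > (SELECT AVG(sold) FROM books)

Result:
(no rows)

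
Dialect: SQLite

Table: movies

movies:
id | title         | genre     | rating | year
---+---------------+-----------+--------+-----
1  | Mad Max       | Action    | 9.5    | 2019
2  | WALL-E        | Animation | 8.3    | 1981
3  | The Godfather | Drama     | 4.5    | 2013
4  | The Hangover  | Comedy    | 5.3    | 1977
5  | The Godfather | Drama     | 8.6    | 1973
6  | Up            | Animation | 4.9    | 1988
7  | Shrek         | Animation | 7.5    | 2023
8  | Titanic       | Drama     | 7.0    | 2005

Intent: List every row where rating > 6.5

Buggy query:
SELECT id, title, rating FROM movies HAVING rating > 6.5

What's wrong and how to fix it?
Bug: HAVING filters the output of aggregation, but this query has no GROUP BY and no aggregate functions, so SQLite rejects it (HAVING clause on a non-aggregate query); the condition here is per row

Fix: Replace HAVING with WHERE since the condition applies to individual rows

Corrected query:
SELECT id, title, rating FROM movies WHERE rating > 6.5

Result:
id | title         | rating
---+---------------+-------
1  | Mad Max       | 9.5   
2  | WALL-E        | 8.3   
5  | The Godfather | 8.6   
7  | Shrek         | 7.5   
8  | Titanic       | 7     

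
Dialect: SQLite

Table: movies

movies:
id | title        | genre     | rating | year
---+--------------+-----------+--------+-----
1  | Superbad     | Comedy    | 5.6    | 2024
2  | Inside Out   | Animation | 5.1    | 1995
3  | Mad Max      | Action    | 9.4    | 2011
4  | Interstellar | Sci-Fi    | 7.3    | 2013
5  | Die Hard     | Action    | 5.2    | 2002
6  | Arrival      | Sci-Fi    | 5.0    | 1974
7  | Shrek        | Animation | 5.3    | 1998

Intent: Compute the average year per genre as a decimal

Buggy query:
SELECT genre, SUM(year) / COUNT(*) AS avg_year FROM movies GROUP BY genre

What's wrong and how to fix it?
Bug: Both operands are integers, so '/' performs integer division and truncates

Fix: Cast one side to REAL so the division keeps the fractional part

Corrected query:
SELECT genre, SUM(year) * 1.0 / COUNT(*) AS avg_year FROM movies GROUP BY genre

Result:
genre     | avg_year
----------+---------
Action    | 2006.5  
Animation | 1996.5  
Comedy    | 2024    
Sci-Fi    | 1993.5  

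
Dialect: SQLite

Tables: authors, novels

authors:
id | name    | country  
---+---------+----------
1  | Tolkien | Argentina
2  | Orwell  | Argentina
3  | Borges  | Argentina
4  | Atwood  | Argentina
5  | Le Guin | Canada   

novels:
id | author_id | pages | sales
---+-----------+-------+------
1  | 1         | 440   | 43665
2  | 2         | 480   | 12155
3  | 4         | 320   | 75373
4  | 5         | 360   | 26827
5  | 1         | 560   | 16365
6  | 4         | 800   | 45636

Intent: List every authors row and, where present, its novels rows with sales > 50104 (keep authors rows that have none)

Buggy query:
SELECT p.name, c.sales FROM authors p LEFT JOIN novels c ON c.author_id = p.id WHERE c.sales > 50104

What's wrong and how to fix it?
Bug: Filtering c.sales in WHERE discards the NULL rows produced by LEFT JOIN, turning it into an inner join

Fix: Move the right-table condition into the ON clause so unmatched parents are kept

Corrected query:
SELECT p.name, c.sales FROM authors p LEFT JOIN novels c ON c.author_id = p.id AND c.sales > 50104

Result:
name    | sales
--------+------
Tolkien | NULL 
Orwell  | NULL 
Borges  | NULL 
Atwood  | 75373
Le Guin | NULL 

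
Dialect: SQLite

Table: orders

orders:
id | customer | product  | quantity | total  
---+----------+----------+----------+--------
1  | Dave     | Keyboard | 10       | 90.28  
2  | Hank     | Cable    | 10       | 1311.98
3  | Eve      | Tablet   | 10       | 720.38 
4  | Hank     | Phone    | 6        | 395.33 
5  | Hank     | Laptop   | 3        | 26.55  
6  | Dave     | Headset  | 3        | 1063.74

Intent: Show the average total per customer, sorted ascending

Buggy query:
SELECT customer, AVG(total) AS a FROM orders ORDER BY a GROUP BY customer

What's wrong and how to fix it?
Bug: GROUP BY must precede ORDER BY

Fix: Move ORDER BY to the end, after GROUP BY

Corrected query:
SELECT customer, AVG(total) AS a FROM orders GROUP BY customer ORDER BY a

Result:
customer | a         
---------+-----------
Dave     | 577.01    
Hank     | 577.953333
Eve      | 720.38    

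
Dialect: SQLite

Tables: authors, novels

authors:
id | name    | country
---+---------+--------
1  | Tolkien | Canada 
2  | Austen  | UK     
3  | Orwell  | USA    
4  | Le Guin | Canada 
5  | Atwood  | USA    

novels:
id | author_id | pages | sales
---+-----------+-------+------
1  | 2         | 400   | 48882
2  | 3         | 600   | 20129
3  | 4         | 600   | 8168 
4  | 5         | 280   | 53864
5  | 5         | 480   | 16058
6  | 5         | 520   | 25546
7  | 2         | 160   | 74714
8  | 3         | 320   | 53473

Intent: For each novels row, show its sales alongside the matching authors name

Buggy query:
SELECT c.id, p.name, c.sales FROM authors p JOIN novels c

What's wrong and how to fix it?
Bug: JOIN with no ON clause produces a cartesian product; every novels row pairs with every authors row

Fix: Add ON c.author_id = p.id to the JOIN

Corrected query:
SELECT c.id, p.name, c.sales FROM authors p JOIN novels c ON c.author_id = p.id

Result:
id | name    | sales
---+---------+------
1  | Austen  | 48882
2  | Orwell  | 20129
3  | Le Guin | 8168 
4  | Atwood  | 53864
5  | Atwood  | 16058
6  | Atwood  | 25546
7  | Austen  | 74714
8  | Orwell  | 53473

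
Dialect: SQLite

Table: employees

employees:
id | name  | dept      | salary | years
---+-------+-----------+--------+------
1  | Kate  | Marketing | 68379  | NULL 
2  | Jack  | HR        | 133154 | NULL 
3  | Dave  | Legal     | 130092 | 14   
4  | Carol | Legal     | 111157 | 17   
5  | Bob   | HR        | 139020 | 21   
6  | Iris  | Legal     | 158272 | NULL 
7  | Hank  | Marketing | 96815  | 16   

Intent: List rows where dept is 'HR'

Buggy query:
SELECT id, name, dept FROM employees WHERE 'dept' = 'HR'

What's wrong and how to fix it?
Bug: 'dept' in single quotes is a string literal, not the column; the comparison is literal-vs-literal and never true

Fix: Remove the quotes around the column name (or use double quotes for an identifier)

Corrected query:
SELECT id, name, dept FROM employees WHERE dept = 'HR'

Result:
id | name | dept
---+------+-----
2  | Jack | HR  
5  | Bob  | HR  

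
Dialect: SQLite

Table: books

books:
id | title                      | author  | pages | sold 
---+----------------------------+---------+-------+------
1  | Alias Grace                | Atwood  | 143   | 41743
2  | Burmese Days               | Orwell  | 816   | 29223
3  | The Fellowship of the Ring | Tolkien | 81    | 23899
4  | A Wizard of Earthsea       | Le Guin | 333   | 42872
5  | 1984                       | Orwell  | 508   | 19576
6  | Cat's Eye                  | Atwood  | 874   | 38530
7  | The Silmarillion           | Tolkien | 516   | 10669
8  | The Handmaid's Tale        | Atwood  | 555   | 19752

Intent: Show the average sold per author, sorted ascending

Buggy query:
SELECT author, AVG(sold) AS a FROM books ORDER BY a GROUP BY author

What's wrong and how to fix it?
Bug: GROUP BY must precede ORDER BY

Fix: Move ORDER BY to the end, after GROUP BY

Corrected query:
SELECT author, AVG(sold) AS a FROM books GROUP BY author ORDER BY a

Result:
author  | a           
--------+-------------
Tolkien | 17284       
Orwell  | 24399.5     
Atwood  | 33341.666667
Le Guin | 42872       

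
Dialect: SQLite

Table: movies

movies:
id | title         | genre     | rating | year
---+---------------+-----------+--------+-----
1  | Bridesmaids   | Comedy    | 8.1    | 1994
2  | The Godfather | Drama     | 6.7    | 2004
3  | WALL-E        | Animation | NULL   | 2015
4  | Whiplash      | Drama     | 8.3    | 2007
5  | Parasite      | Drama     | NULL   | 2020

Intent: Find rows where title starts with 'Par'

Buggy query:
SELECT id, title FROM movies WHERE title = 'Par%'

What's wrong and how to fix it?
Bug: '=' compares the literal string including the % character; pattern matching needs LIKE

Fix: Replace '=' with LIKE so 'Par%' is treated as a pattern

Corrected query:
SELECT id, title FROM movies WHERE title LIKE 'Par%'

Result:
id | title   
---+---------
5  | Parasite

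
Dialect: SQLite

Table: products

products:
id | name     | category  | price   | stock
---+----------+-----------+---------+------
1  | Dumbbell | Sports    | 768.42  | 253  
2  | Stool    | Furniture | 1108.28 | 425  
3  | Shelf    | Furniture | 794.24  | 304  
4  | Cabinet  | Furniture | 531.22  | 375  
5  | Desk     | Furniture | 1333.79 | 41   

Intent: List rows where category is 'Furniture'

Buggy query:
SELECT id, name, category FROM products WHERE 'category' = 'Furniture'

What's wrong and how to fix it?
Bug: 'category' in single quotes is a string literal, not the column; the comparison is literal-vs-literal and never true

Fix: Reference the column as category without single quotes

Corrected query:
SELECT id, name, category FROM products WHERE category = 'Furniture'

Result:
id | name    | category 
---+---------+----------
2  | Stool   | Furniture
3  | Shelf   | Furniture
4  | Cabinet | Furniture
5  | Desk    | Furniture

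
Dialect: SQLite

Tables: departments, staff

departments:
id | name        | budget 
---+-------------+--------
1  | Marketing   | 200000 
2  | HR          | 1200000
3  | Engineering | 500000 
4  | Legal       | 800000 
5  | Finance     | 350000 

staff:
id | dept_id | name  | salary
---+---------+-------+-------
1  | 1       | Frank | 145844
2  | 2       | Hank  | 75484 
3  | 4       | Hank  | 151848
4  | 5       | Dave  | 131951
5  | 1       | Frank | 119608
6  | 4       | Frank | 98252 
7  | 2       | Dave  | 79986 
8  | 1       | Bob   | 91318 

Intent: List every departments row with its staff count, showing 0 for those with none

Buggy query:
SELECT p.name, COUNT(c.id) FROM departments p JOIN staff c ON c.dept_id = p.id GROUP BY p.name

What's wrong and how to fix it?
Bug: INNER JOIN drops departments rows that have no matching staff rows

Fix: Use LEFT JOIN so parents without children still appear (COUNT(c.id) gives 0)

Corrected query:
SELECT p.name, COUNT(c.id) FROM departments p LEFT JOIN staff c ON c.dept_id = p.id GROUP BY p.name

Result:
name        | COUNT(c.id)
------------+------------
Engineering | 0          
Finance     | 1          
HR          | 2          
Legal       | 2          
Marketing   | 3          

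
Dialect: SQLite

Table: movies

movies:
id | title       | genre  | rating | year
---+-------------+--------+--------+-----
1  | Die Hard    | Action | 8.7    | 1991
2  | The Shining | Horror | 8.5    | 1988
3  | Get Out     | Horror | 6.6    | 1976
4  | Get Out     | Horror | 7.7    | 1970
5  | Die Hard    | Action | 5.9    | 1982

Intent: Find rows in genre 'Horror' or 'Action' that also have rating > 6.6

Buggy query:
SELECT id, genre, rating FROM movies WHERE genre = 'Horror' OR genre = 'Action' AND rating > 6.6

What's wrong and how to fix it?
Bug: Without parentheses, AND is evaluated before OR, so the rating filter only applies to the 'Action' branch

Fix: Add parentheses around the OR so the AND applies to both alternatives

Corrected query:
SELECT id, genre, rating FROM movies WHERE (genre = 'Horror' OR genre = 'Action') AND rating > 6.6

Result:
id | genre  | rating
---+--------+-------
1  | Action | 8.7   
2  | Horror | 8.5   
4  | Horror | 7.7   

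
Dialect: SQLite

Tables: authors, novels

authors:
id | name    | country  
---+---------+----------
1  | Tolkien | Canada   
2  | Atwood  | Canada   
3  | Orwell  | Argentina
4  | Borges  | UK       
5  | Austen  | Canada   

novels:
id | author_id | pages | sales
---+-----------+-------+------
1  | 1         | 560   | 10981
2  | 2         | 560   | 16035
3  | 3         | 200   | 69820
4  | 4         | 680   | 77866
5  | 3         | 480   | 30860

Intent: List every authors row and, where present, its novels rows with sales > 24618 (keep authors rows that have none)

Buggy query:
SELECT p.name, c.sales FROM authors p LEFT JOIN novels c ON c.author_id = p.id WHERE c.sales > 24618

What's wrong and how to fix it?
Bug: A WHERE condition on the right-hand table after LEFT JOIN drops unmatched parents

Fix: Move the right-table condition into the ON clause so unmatched parents are kept

Corrected query:
SELECT p.name, c.sales FROM authors p LEFT JOIN novels c ON c.author_id = p.id AND c.sales > 24618

Result:
name    | sales
--------+------
Tolkien | NULL 
Atwood  | NULL 
Orwell  | 30860
Orwell  | 69820
Borges  | 77866
Austen  | NULL 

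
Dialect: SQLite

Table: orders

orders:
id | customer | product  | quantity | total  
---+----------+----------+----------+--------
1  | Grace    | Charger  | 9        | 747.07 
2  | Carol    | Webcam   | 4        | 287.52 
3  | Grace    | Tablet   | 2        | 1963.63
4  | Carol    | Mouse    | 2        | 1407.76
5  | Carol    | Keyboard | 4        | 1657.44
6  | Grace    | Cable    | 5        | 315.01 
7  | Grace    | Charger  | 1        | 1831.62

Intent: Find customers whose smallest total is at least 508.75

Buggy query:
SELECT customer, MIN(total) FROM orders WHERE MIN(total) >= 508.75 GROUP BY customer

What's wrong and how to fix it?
Bug: MIN() in WHERE is a misuse of aggregate

Fix: Replace WHERE with HAVING after the GROUP BY

Corrected query:
SELECT customer, MIN(total) FROM orders GROUP BY customer HAVING MIN(total) >= 508.75

Result:
(no rows)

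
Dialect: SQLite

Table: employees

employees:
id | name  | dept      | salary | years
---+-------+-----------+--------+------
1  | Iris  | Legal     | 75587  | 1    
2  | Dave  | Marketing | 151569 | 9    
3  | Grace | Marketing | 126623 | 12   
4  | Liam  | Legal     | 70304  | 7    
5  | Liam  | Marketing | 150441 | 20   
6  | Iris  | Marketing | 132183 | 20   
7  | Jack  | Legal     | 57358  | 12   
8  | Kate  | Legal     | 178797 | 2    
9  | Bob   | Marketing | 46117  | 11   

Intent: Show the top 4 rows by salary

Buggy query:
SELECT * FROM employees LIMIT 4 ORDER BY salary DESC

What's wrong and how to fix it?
Bug: ORDER BY cannot follow LIMIT; LIMIT is the final clause

Fix: Sort with ORDER BY, then apply LIMIT

Corrected query:
SELECT * FROM employees ORDER BY salary DESC LIMIT 4

Result:
id | name | dept      | salary | years
---+------+-----------+--------+------
8  | Kate | Legal     | 178797 | 2    
2  | Dave | Marketing | 151569 | 9    
5  | Liam | Marketing | 150441 | 20   
6  | Iris | Marketing | 132183 | 20   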